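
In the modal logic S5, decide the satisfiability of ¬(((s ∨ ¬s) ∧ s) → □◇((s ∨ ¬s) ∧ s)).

1. ¬(((s ∨ ¬s) ∧ s) → □◇((s ∨ ¬s) ∧ s)), u
2. (s ∨ ¬s) ∧ s, u   [¬→-rule on 1]
3. ¬□◇((s ∨ ¬s) ∧ s), u   [¬→-rule on 1]
4. s ∨ ¬s, u   [∧-rule on 2]
5. s, u   [∧-rule on 2]
6. ¬◇((s ∨ ¬s) ∧ s), v   [¬□-rule on 3: fresh world v, uRv]
7. ¬((s ∨ ¬s) ∧ s), u   [¬◇-rule on 6 via vRu]
8. ¬((s ∨ ¬s) ∧ s), v   [¬◇-rule on 6 via vRv]
9. ¬(s ∨ ¬s), u   [¬∧-rule on 7 (branches; this branch)]
10. ¬s, u   [¬∨-rule on 9]
Accessibility: uRu, uRv, vRu, vRv
Branch closes: s and ¬s both at u.
All branches of the tableau close; one closing branch shown above.

No, unsatisfiable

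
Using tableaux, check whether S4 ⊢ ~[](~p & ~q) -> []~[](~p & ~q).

Tableau for the negation ~(~[](~p & ~q) -> []~[](~p & ~q)):
1. ~(~[](~p & ~q) -> []~[](~p & ~q)), 0
2. ~[](~p & ~q), 0   [~->-rule on 1]
3. ~[]~[](~p & ~q), 0   [~->-rule on 1]
4. ~(~p & ~q), 1   [~[]-rule on 2: fresh world 1, 0R1]
5. q, 1   [~&-rule on 4 (branches; this branch)]
6. [](~p & ~q), 2   [~[]-rule on 3: fresh world 2, 0R2]
7. ~p & ~q, 2   [[]-rule on 6 via 2R2]
8. ~p, 2   [&-rule on 7]
9. ~q, 2   [&-rule on 7]
Accessibility: 0R0, 0R1, 0R2, 1R1, 2R2
The negation has an open branch (countermodel exists).

Not valid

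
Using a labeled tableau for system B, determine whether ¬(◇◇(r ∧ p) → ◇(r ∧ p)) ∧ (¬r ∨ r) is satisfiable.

1. ¬(◇◇(r ∧ p) → ◇(r ∧ p)) ∧ (¬r ∨ r), 0
2. ¬(◇◇(r ∧ p) → ◇(r ∧ p)), 0
3. ¬r ∨ r, 0
4. ◇◇(r ∧ p), 0
5. ¬◇(r ∧ p), 0
6. ¬(r ∧ p), 0
7. r, 0
8. ¬p, 0
9. ◇(r ∧ p), 1
10. ¬(r ∧ p), 1
11. ¬p, 1
12. r ∧ p, 2
13. r, 2
14. p, 2
Accessibility: 0R0, 0R1, 1R0, 1R1, 1R2, 2R1, 2R2

Yes, satisfiable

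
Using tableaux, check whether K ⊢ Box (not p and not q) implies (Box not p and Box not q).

Yes, valid

Tableau for the negation not (Box (not p and not q) implies (Box not p and Box not q)):
1. not (Box (not p and not q) implies (Box not p and Box not q)), w0
2. Box (not p and not q), w0   [neg-implies-rule on 1]
3. not (Box not p and Box not q), w0   [neg-implies-rule on 1]
4. not Box not q, w0   [neg-and-rule on 3 (branches; this branch)]
5. q, w1   [neg-Box-rule on 4: fresh world w1, w0Rw1]
6. not p and not q, w1   [Box-rule on 2 via w0Rw1]
7. not p, w1   [and-rule on 6]
8. not q, w1   [and-rule on 6]
Accessibility: w0Rw1
Branch closes: q and not q both at w1.
Every branch of the negation's tableau closes; the branch above is one of them.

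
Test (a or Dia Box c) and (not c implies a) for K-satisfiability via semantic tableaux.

1. (a or Dia Box c) and (not c implies a), u
2. a or Dia Box c, u   [and-rule on 1]
3. not c implies a, u   [and-rule on 1]
4. Dia Box c, u   [or-rule on 2 (branches; this branch)]
5. a, u   [implies-rule on 3 (branches; this branch)]
6. Box c, v   [Dia-rule on 4: fresh world v, uRv]
Accessibility: uRv

Yes, satisfiable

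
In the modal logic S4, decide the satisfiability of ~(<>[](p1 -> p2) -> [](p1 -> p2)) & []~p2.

1. ~(<>[](p1 -> p2) -> [](p1 -> p2)) & []~p2, 0
2. ~(<>[](p1 -> p2) -> [](p1 -> p2)), 0
3. []~p2, 0
4. <>[](p1 -> p2), 0
5. ~[](p1 -> p2), 0
6. ~p2, 0
7. [](p1 -> p2), 1
8. ~p2, 1
9. p1 -> p2, 1
10. ~p1, 1
11. ~(p1 -> p2), 2
12. p1, 2
13. ~p2, 2
Accessibility: 0R0, 0R1, 0R2, 1R1, 2R2

Satisfiable (open branch found)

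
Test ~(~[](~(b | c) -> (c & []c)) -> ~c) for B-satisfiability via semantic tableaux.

1. ~(~[](~(b | c) -> (c & []c)) -> ~c), w0
2. ~[](~(b | c) -> (c & []c)), w0
3. c, w0
4. ~(~(b | c) -> (c & []c)), w1
5. ~(b | c), w1
6. ~(c & []c), w1
7. ~b, w1
8. ~c, w1
9. ~[]c, w1
10. ~c, w2
Accessibility: w0Rw0, w0Rw1, w1Rw0, w1Rw1, w1Rw2, w2Rw1, w2Rw2

Satisfiable (open branch found)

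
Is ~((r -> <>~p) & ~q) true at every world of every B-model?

Tableau for the negation (r -> <>~p) & ~q:
1. (r -> <>~p) & ~q, 0
2. r -> <>~p, 0
3. ~q, 0
4. <>~p, 0
5. ~p, 1
Accessibility: 0R0, 0R1, 1R0, 1R1
The negation has an open branch (countermodel exists).

Not valid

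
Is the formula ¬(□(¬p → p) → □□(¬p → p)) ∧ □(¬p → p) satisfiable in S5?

No, unsatisfiable

1. ¬(□(¬p → p) → □□(¬p → p)) ∧ □(¬p → p), 0
2. ¬(□(¬p → p) → □□(¬p → p)), 0
3. □(¬p → p), 0
4. ¬□□(¬p → p), 0
5. ¬p → p, 0
6. p, 0
7. ¬□(¬p → p), 1
8. ¬p → p, 1
9. p, 1
10. ¬(¬p → p), 2
11. ¬p, 2
12. ¬p → p, 2
13. p, 2
Accessibility: 0R0, 0R1, 0R2, 1R0, 1R1, 1R2, 2R0, 2R1, 2R2
Branch closes: p and ¬p both at 2.
All branches of the tableau close; one closing branch shown above.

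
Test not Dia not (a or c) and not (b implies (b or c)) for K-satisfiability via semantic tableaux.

Unsatisfiable

1. not Dia not (a or c) and not (b implies (b or c)), w0
2. not Dia not (a or c), w0
3. not (b implies (b or c)), w0
4. b, w0
5. not (b or c), w0
6. not b, w0
7. not c, w0
Branch closes: b and not b both at w0.
Every branch closes; the branch above is one of them.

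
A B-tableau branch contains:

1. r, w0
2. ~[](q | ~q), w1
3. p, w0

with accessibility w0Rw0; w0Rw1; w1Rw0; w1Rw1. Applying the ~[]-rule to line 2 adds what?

a fresh world w2 with w1Rw2, and ~(q | ~q) at w2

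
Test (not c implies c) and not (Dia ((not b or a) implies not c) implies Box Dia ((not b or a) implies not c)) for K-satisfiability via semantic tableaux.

1. (not c implies c) and not (Dia ((not b or a) implies not c) implies Box Dia ((not b or a) implies not c)), u
2. not c implies c, u
3. not (Dia ((not b or a) implies not c) implies Box Dia ((not b or a) implies not c)), u
4. Dia ((not b or a) implies not c), u
5. not Box Dia ((not b or a) implies not c), u
6. c, u
7. (not b or a) implies not c, v
8. not c, v
9. not Dia ((not b or a) implies not c), w
Accessibility: uRv, uRw

Yes, satisfiable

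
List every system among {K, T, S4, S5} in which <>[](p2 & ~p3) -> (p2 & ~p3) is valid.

S5

S5-tableau for the negation ~(<>[](p2 & ~p3) -> (p2 & ~p3)):
1. ~(<>[](p2 & ~p3) -> (p2 & ~p3)), w0
2. <>[](p2 & ~p3), w0
3. ~(p2 & ~p3), w0
4. p3, w0
5. [](p2 & ~p3), w1
6. p2 & ~p3, w0
7. p2, w0
8. ~p3, w0
Accessibility: w0Rw0, w0Rw1, w1Rw0, w1Rw1
Branch closes: p3 and ~p3 both at w0.
Every branch closes (one shown): valid in S5.
S4-tableau for the negation ~(<>[](p2 & ~p3) -> (p2 & ~p3)):
1. ~(<>[](p2 & ~p3) -> (p2 & ~p3)), w0
2. <>[](p2 & ~p3), w0
3. ~(p2 & ~p3), w0
4. p3, w0
5. [](p2 & ~p3), w1
6. p2 & ~p3, w1
7. p2, w1
8. ~p3, w1
Accessibility: w0Rw0, w0Rw1, w1Rw1
Complete open branch: countermodel on an S4-frame, so not valid in S4, nor in K, T (the same frame is also a K-frame and a T-frame).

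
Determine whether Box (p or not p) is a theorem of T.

Valid in T

Tableau for the negation not Box (p or not p):
1. not Box (p or not p), 0
2. not (p or not p), 1
3. not p, 1
4. p, 1
Accessibility: 0R0, 0R1, 1R1
Branch closes: p and not p both at 1.
Every branch of the negation's tableau closes; the branch above is one of them.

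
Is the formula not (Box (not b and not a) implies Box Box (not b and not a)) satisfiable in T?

Satisfiable

1. not (Box (not b and not a) implies Box Box (not b and not a)), 0
2. Box (not b and not a), 0   [neg-implies-rule on 1]
3. not Box Box (not b and not a), 0   [neg-implies-rule on 1]
4. not b and not a, 0   [Box-rule on 2 via 0R0]
5. not b, 0   [and-rule on 4]
6. not a, 0   [and-rule on 4]
7. not Box (not b and not a), 1   [neg-Box-rule on 3: fresh world 1, 0R1]
8. not b and not a, 1   [Box-rule on 2 via 0R1]
9. not b, 1   [and-rule on 8]
10. not a, 1   [and-rule on 8]
11. not (not b and not a), 2   [neg-Box-rule on 7: fresh world 2, 1R2]
12. a, 2   [neg-and-rule on 11 (branches; this branch)]
Accessibility: 0R0, 0R1, 1R1, 1R2, 2R2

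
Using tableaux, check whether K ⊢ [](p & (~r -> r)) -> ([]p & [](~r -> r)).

Valid

Tableau for the negation ~([](p & (~r -> r)) -> ([]p & [](~r -> r))):
1. ~([](p & (~r -> r)) -> ([]p & [](~r -> r))), w0
2. [](p & (~r -> r)), w0
3. ~([]p & [](~r -> r)), w0
4. ~[](~r -> r), w0
5. ~(~r -> r), w1
6. ~r, w1
7. p & (~r -> r), w1
8. p, w1
9. ~r -> r, w1
10. r, w1
Accessibility: w0Rw1
Branch closes: r and ~r both at w1.
Every branch of the negation's tableau closes; the branch above is one of them.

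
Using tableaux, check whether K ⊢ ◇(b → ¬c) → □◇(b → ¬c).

Tableau for the negation ¬(◇(b → ¬c) → □◇(b → ¬c)):
1. ¬(◇(b → ¬c) → □◇(b → ¬c)), w0
2. ◇(b → ¬c), w0   [¬→-rule on 1]
3. ¬□◇(b → ¬c), w0   [¬→-rule on 1]
4. b → ¬c, w1   [◇-rule on 2: fresh world w1, w0Rw1]
5. ¬c, w1   [→-rule on 4 (branches; this branch)]
6. ¬◇(b → ¬c), w2   [¬□-rule on 3: fresh world w2, w0Rw2]
Accessibility: w0Rw1, w0Rw2
The negation has an open branch (countermodel exists).

No, not valid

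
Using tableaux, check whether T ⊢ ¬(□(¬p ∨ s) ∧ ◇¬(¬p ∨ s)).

Tableau for the negation □(¬p ∨ s) ∧ ◇¬(¬p ∨ s):
1. □(¬p ∨ s) ∧ ◇¬(¬p ∨ s), 0
2. □(¬p ∨ s), 0
3. ◇¬(¬p ∨ s), 0
4. ¬p ∨ s, 0
5. s, 0
6. ¬(¬p ∨ s), 1
7. p, 1
8. ¬s, 1
9. ¬p ∨ s, 1
10. s, 1
Accessibility: 0R0, 0R1, 1R1
Branch closes: s and ¬s both at 1.
Every branch of the negation's tableau closes; the branch above is one of them.

Yes, valid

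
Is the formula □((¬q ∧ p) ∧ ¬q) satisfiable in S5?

Yes, satisfiable

1. □((¬q ∧ p) ∧ ¬q), 0
2. (¬q ∧ p) ∧ ¬q, 0
3. ¬q ∧ p, 0
4. ¬q, 0
5. p, 0
Accessibility: 0R0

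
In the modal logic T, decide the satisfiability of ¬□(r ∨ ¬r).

1. ¬□(r ∨ ¬r), 0
2. ¬(r ∨ ¬r), 1
3. ¬r, 1
4. r, 1
Accessibility: 0R0, 0R1, 1R1
Branch closes: r and ¬r both at 1.
All branches of the tableau close; one closing branch shown above.

Unsatisfiable (every branch closes)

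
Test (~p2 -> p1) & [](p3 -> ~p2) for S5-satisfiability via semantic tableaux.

1. (~p2 -> p1) & [](p3 -> ~p2), 0
2. ~p2 -> p1, 0
3. [](p3 -> ~p2), 0
4. p3 -> ~p2, 0
5. p1, 0
6. ~p2, 0
Accessibility: 0R0

Yes, satisfiable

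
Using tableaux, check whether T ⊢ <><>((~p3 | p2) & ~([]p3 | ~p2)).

Invalid (countermodel exists)

Tableau for the negation ~<><>((~p3 | p2) & ~([]p3 | ~p2)):
1. ~<><>((~p3 | p2) & ~([]p3 | ~p2)), u
2. ~<>((~p3 | p2) & ~([]p3 | ~p2)), u
3. ~((~p3 | p2) & ~([]p3 | ~p2)), u
4. []p3 | ~p2, u
5. ~p2, u
Accessibility: uRu
The negation has an open branch (countermodel exists).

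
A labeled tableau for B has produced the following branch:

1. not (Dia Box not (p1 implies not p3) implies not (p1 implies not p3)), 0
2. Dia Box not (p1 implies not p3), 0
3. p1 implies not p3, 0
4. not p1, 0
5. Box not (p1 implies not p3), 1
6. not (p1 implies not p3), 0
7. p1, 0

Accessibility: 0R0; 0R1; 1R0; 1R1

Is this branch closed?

Both p1 and not p1 appear at 0.

Closed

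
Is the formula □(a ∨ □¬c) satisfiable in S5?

Satisfiable (open branch found)

1. □(a ∨ □¬c), w0
2. a ∨ □¬c, w0
3. □¬c, w0
4. ¬c, w0
Accessibility: w0Rw0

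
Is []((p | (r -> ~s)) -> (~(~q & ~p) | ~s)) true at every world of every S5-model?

Invalid (countermodel exists)

Tableau for the negation ~[]((p | (r -> ~s)) -> (~(~q & ~p) | ~s)):
1. ~[]((p | (r -> ~s)) -> (~(~q & ~p) | ~s)), u
2. ~((p | (r -> ~s)) -> (~(~q & ~p) | ~s)), v
3. p | (r -> ~s), v
4. ~(~(~q & ~p) | ~s), v
5. ~q & ~p, v
6. s, v
7. ~q, v
8. ~p, v
9. r -> ~s, v
10. ~r, v
Accessibility: uRu, uRv, vRu, vRv
The negation has an open branch (countermodel exists).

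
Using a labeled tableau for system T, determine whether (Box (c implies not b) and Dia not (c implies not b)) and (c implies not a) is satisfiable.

1. (Box (c implies not b) and Dia not (c implies not b)) and (c implies not a), 0
2. Box (c implies not b) and Dia not (c implies not b), 0
3. c implies not a, 0
4. Box (c implies not b), 0
5. Dia not (c implies not b), 0
6. c implies not b, 0
7. not a, 0
8. not b, 0
9. not (c implies not b), 1
10. c, 1
11. b, 1
12. c implies not b, 1
13. not b, 1
Accessibility: 0R0, 0R1, 1R1
Branch closes: b and not b both at 1.
All branches of the tableau close; one closing branch shown above.

No, unsatisfiable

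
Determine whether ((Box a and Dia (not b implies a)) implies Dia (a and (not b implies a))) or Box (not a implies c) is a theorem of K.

Valid in K

Tableau for the negation not (((Box a and Dia (not b implies a)) implies Dia (a and (not b implies a))) or Box (not a implies c)):
1. not (((Box a and Dia (not b implies a)) implies Dia (a and (not b implies a))) or Box (not a implies c)), w0
2. not ((Box a and Dia (not b implies a)) implies Dia (a and (not b implies a))), w0
3. not Box (not a implies c), w0
4. Box a and Dia (not b implies a), w0
5. not Dia (a and (not b implies a)), w0
6. Box a, w0
7. Dia (not b implies a), w0
8. not (not a implies c), w1
9. not a, w1
10. not c, w1
11. not (a and (not b implies a)), w1
12. a, w1
Accessibility: w0Rw1
Branch closes: a and not a both at w1.
All branches of the negation close; one closing branch shown above.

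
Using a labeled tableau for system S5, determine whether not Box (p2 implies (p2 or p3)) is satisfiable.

1. not Box (p2 implies (p2 or p3)), 0
2. not (p2 implies (p2 or p3)), 1
3. p2, 1
4. not (p2 or p3), 1
5. not p2, 1
6. not p3, 1
Accessibility: 0R0, 0R1, 1R0, 1R1
Branch closes: p2 and not p2 both at 1.
All branches of the tableau close; one closing branch shown above.

No, unsatisfiable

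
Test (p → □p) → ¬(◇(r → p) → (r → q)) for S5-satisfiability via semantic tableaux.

Satisfiable

1. (p → □p) → ¬(◇(r → p) → (r → q)), 0
2. ¬(◇(r → p) → (r → q)), 0
3. ◇(r → p), 0
4. ¬(r → q), 0
5. r, 0
6. ¬q, 0
7. r → p, 1
8. p, 1
Accessibility: 0R0, 0R1, 1R0, 1R1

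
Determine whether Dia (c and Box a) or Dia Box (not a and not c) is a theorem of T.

Tableau for the negation not (Dia (c and Box a) or Dia Box (not a and not c)):
1. not (Dia (c and Box a) or Dia Box (not a and not c)), u
2. not Dia (c and Box a), u
3. not Dia Box (not a and not c), u
4. not (c and Box a), u
5. not Box (not a and not c), u
6. not Box a, u
7. not (not a and not c), v
8. not (c and Box a), v
9. not Box (not a and not c), v
10. c, v
11. not Box a, v
12. not a, w
13. not (c and Box a), w
14. not Box (not a and not c), w
15. not Box a, w
16. not (not a and not c), x
17. c, x
18. not a, y
19. not (not a and not c), z
20. c, z
21. not a, w6
Accessibility: uRu, uRv, uRw, vRv, vRx, vRy, wRw, wRz, wRw6, xRx, yRy, zRz, w6Rw6
The negation has an open branch (countermodel exists).

No, not valid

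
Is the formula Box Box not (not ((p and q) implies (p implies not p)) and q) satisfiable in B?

1. Box Box not (not ((p and q) implies (p implies not p)) and q), 0
2. Box not (not ((p and q) implies (p implies not p)) and q), 0
3. not (not ((p and q) implies (p implies not p)) and q), 0
4. not q, 0
Accessibility: 0R0

Satisfiable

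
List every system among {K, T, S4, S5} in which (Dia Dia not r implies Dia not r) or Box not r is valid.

S4, S5

T-tableau for the negation not ((Dia Dia not r implies Dia not r) or Box not r):
1. not ((Dia Dia not r implies Dia not r) or Box not r), u
2. not (Dia Dia not r implies Dia not r), u   [neg-or-rule on 1]
3. not Box not r, u   [neg-or-rule on 1]
4. Dia Dia not r, u   [neg-implies-rule on 2]
5. not Dia not r, u   [neg-implies-rule on 2]
6. r, u   [neg-Dia-rule on 5 via uRu]
7. r, v   [neg-Box-rule on 3: fresh world v, uRv]
8. Dia not r, w   [Dia-rule on 4: fresh world w, uRw]
9. r, w   [neg-Dia-rule on 5 via uRw]
10. not r, x   [Dia-rule on 8: fresh world x, wRx]
Accessibility: uRu, uRv, uRw, vRv, wRw, wRx, xRx
Complete open branch: countermodel on a T-frame, so not valid in T, nor in K (the same frame is also a K-frame).
S4-tableau for the negation not ((Dia Dia not r implies Dia not r) or Box not r):
1. not ((Dia Dia not r implies Dia not r) or Box not r), u
2. not (Dia Dia not r implies Dia not r), u   [neg-or-rule on 1]
3. not Box not r, u   [neg-or-rule on 1]
4. Dia Dia not r, u   [neg-implies-rule on 2]
5. not Dia not r, u   [neg-implies-rule on 2]
6. r, u   [neg-Dia-rule on 5 via uRu]
7. r, v   [neg-Box-rule on 3: fresh world v, uRv]
8. Dia not r, w   [Dia-rule on 4: fresh world w, uRw]
9. r, w   [neg-Dia-rule on 5 via uRw]
10. not r, x   [Dia-rule on 8: fresh world x, wRx]
11. r, x   [neg-Dia-rule on 5 via uRx]
Accessibility: uRu, uRv, uRw, uRx, vRv, wRw, wRx, xRx
Branch closes: r and not r both at x.
Every branch closes (one shown): valid in S4, hence also in S5 (every theorem of S4 is a theorem of S5).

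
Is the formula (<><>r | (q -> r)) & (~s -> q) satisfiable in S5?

1. (<><>r | (q -> r)) & (~s -> q), u
2. <><>r | (q -> r), u   [&-rule on 1]
3. ~s -> q, u   [&-rule on 1]
4. q -> r, u   [|-rule on 2 (branches; this branch)]
5. q, u   [->-rule on 3 (branches; this branch)]
6. r, u   [->-rule on 4 (branches; this branch)]
Accessibility: uRu

Yes, satisfiable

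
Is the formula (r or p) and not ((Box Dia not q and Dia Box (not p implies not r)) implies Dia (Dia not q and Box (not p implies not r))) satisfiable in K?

Unsatisfiable (every branch closes)

1. (r or p) and not ((Box Dia not q and Dia Box (not p implies not r)) implies Dia (Dia not q and Box (not p implies not r))), 0
2. r or p, 0
3. not ((Box Dia not q and Dia Box (not p implies not r)) implies Dia (Dia not q and Box (not p implies not r))), 0
4. Box Dia not q and Dia Box (not p implies not r), 0
5. not Dia (Dia not q and Box (not p implies not r)), 0
6. Box Dia not q, 0
7. Dia Box (not p implies not r), 0
8. p, 0
9. Box (not p implies not r), 1
10. not (Dia not q and Box (not p implies not r)), 1
11. Dia not q, 1
12. not Box (not p implies not r), 1
13. not q, 2
14. not p implies not r, 2
15. not r, 2
16. not (not p implies not r), 3
17. not p, 3
18. r, 3
19. not p implies not r, 3
20. not r, 3
Accessibility: 0R1, 1R2, 1R3
Branch closes: r and not r both at 3.
(One branch shown.) All branches close.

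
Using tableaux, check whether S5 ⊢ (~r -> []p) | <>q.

Tableau for the negation ~((~r -> []p) | <>q):
1. ~((~r -> []p) | <>q), u
2. ~(~r -> []p), u   [~|-rule on 1]
3. ~<>q, u   [~|-rule on 1]
4. ~r, u   [~->-rule on 2]
5. ~[]p, u   [~->-rule on 2]
6. ~q, u   [~<>-rule on 3 via uRu]
7. ~p, v   [~[]-rule on 5: fresh world v, uRv]
8. ~q, v   [~<>-rule on 3 via uRv]
Accessibility: uRu, uRv, vRu, vRv
The negation has an open branch (countermodel exists).

No, not valid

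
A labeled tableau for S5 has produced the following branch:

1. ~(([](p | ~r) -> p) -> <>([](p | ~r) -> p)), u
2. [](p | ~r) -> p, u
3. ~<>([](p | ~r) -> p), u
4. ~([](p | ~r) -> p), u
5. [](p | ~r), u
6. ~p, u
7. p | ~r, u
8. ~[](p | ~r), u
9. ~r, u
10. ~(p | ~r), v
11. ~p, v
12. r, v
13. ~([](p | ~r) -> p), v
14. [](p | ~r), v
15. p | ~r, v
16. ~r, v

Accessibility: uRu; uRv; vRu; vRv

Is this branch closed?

Closed

Both r and ~r appear at v.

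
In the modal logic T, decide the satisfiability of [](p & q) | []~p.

1. [](p & q) | []~p, u
2. []~p, u
3. ~p, u
Accessibility: uRu

Yes, satisfiable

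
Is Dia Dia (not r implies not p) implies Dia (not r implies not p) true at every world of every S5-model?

Yes, valid

Tableau for the negation not (Dia Dia (not r implies not p) implies Dia (not r implies not p)):
1. not (Dia Dia (not r implies not p) implies Dia (not r implies not p)), u
2. Dia Dia (not r implies not p), u
3. not Dia (not r implies not p), u
4. not (not r implies not p), u
5. not r, u
6. p, u
7. Dia (not r implies not p), v
8. not (not r implies not p), v
9. not r, v
10. p, v
11. not r implies not p, w
12. not (not r implies not p), w
13. not r, w
14. p, w
15. not p, w
Accessibility: uRu, uRv, uRw, vRu, vRv, vRw, wRu, wRv, wRw
Branch closes: p and not p both at w.
All branches of the negation close; one closing branch shown above.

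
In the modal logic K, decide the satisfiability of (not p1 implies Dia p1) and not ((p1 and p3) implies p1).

Unsatisfiable (every branch closes)

1. (not p1 implies Dia p1) and not ((p1 and p3) implies p1), 0
2. not p1 implies Dia p1, 0   [and-rule on 1]
3. not ((p1 and p3) implies p1), 0   [and-rule on 1]
4. p1 and p3, 0   [neg-implies-rule on 3]
5. not p1, 0   [neg-implies-rule on 3]
6. p1, 0   [and-rule on 4]
7. p3, 0   [and-rule on 4]
Branch closes: p1 and not p1 both at 0.
All branches of the tableau close; one closing branch shown above.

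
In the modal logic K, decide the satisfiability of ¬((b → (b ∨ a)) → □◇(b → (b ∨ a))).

Yes, satisfiable

1. ¬((b → (b ∨ a)) → □◇(b → (b ∨ a))), u
2. b → (b ∨ a), u
3. ¬□◇(b → (b ∨ a)), u
4. b ∨ a, u
5. a, u
6. ¬◇(b → (b ∨ a)), v
Accessibility: uRv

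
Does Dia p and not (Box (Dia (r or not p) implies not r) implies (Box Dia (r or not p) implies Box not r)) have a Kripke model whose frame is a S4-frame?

No, unsatisfiable

1. Dia p and not (Box (Dia (r or not p) implies not r) implies (Box Dia (r or not p) implies Box not r)), 0
2. Dia p, 0   [and-rule on 1]
3. not (Box (Dia (r or not p) implies not r) implies (Box Dia (r or not p) implies Box not r)), 0   [and-rule on 1]
4. Box (Dia (r or not p) implies not r), 0   [neg-implies-rule on 3]
5. not (Box Dia (r or not p) implies Box not r), 0   [neg-implies-rule on 3]
6. Box Dia (r or not p), 0   [neg-implies-rule on 5]
7. not Box not r, 0   [neg-implies-rule on 5]
8. Dia (r or not p) implies not r, 0   [Box-rule on 4 via 0R0]
9. Dia (r or not p), 0   [Box-rule on 6 via 0R0]
10. not Dia (r or not p), 0   [implies-rule on 8 (branches; this branch)]
11. not (r or not p), 0   [neg-Dia-rule on 10 via 0R0]
12. not r, 0   [neg-or-rule on 11]
13. p, 0   [neg-or-rule on 11]
14. p, 1   [Dia-rule on 2: fresh world 1, 0R1]
15. Dia (r or not p) implies not r, 1   [Box-rule on 4 via 0R1]
16. Dia (r or not p), 1   [Box-rule on 6 via 0R1]
17. not (r or not p), 1   [neg-Dia-rule on 10 via 0R1]
18. not r, 1   [neg-or-rule on 17]
19. r, 2   [neg-Box-rule on 7: fresh world 2, 0R2]
20. Dia (r or not p) implies not r, 2   [Box-rule on 4 via 0R2]
21. Dia (r or not p), 2   [Box-rule on 6 via 0R2]
22. not (r or not p), 2   [neg-Dia-rule on 10 via 0R2]
23. not r, 2   [neg-or-rule on 22]
24. p, 2   [neg-or-rule on 22]
Accessibility: 0R0, 0R1, 0R2, 1R1, 2R2
Branch closes: r and not r both at 2.
Every branch closes; the branch above is one of them.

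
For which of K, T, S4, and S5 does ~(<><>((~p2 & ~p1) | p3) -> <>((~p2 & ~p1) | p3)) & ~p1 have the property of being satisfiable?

K, T

S4-tableau for the formula:
1. ~(<><>((~p2 & ~p1) | p3) -> <>((~p2 & ~p1) | p3)) & ~p1, u
2. ~(<><>((~p2 & ~p1) | p3) -> <>((~p2 & ~p1) | p3)), u
3. ~p1, u
4. <><>((~p2 & ~p1) | p3), u
5. ~<>((~p2 & ~p1) | p3), u
6. ~((~p2 & ~p1) | p3), u
7. ~(~p2 & ~p1), u
8. ~p3, u
9. p2, u
10. <>((~p2 & ~p1) | p3), v
11. ~((~p2 & ~p1) | p3), v
12. ~(~p2 & ~p1), v
13. ~p3, v
14. p1, v
15. (~p2 & ~p1) | p3, w
16. ~((~p2 & ~p1) | p3), w
17. ~(~p2 & ~p1), w
18. ~p3, w
19. ~p2 & ~p1, w
20. ~p2, w
21. ~p1, w
22. p1, w
Accessibility: uRu, uRv, uRw, vRv, vRw, wRw
Branch closes: p1 and ~p1 both at w.
Every branch closes (one shown): unsatisfiable in S4, hence also in S5 (every S5-frame is an S4-frame).
T-tableau for the formula:
1. ~(<><>((~p2 & ~p1) | p3) -> <>((~p2 & ~p1) | p3)) & ~p1, u
2. ~(<><>((~p2 & ~p1) | p3) -> <>((~p2 & ~p1) | p3)), u
3. ~p1, u
4. <><>((~p2 & ~p1) | p3), u
5. ~<>((~p2 & ~p1) | p3), u
6. ~((~p2 & ~p1) | p3), u
7. ~(~p2 & ~p1), u
8. ~p3, u
9. p2, u
10. <>((~p2 & ~p1) | p3), v
11. ~((~p2 & ~p1) | p3), v
12. ~(~p2 & ~p1), v
13. ~p3, v
14. p1, v
15. (~p2 & ~p1) | p3, w
16. p3, w
Accessibility: uRu, uRv, vRv, vRw, wRw
Complete open branch: satisfiable in T, hence also in K (this T-model is also a K-model).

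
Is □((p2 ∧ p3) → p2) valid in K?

Tableau for the negation ¬□((p2 ∧ p3) → p2):
1. ¬□((p2 ∧ p3) → p2), u
2. ¬((p2 ∧ p3) → p2), v
3. p2 ∧ p3, v
4. ¬p2, v
5. p2, v
6. p3, v
Accessibility: uRv
Branch closes: p2 and ¬p2 both at v.
All branches of the negation close; one closing branch shown above.

Valid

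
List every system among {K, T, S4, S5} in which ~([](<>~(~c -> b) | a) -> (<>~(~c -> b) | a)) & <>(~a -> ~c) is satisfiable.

K

K-tableau for the formula:
1. ~([](<>~(~c -> b) | a) -> (<>~(~c -> b) | a)) & <>(~a -> ~c), w0
2. ~([](<>~(~c -> b) | a) -> (<>~(~c -> b) | a)), w0
3. <>(~a -> ~c), w0
4. [](<>~(~c -> b) | a), w0
5. ~(<>~(~c -> b) | a), w0
6. ~<>~(~c -> b), w0
7. ~a, w0
8. ~a -> ~c, w1
9. <>~(~c -> b) | a, w1
10. ~c -> b, w1
11. ~c, w1
12. a, w1
13. b, w1
Accessibility: w0Rw1
Complete open branch: satisfiable in K.
T-tableau for the formula:
1. ~([](<>~(~c -> b) | a) -> (<>~(~c -> b) | a)) & <>(~a -> ~c), w0
2. ~([](<>~(~c -> b) | a) -> (<>~(~c -> b) | a)), w0
3. <>(~a -> ~c), w0
4. [](<>~(~c -> b) | a), w0
5. ~(<>~(~c -> b) | a), w0
6. ~<>~(~c -> b), w0
7. ~a, w0
8. <>~(~c -> b) | a, w0
9. ~c -> b, w0
10. <>~(~c -> b), w0
11. b, w0
12. ~a -> ~c, w1
13. <>~(~c -> b) | a, w1
14. ~c -> b, w1
15. ~c, w1
16. a, w1
17. b, w1
18. ~(~c -> b), w2
19. ~c, w2
20. ~b, w2
21. <>~(~c -> b) | a, w2
22. ~c -> b, w2
23. a, w2
24. b, w2
Accessibility: w0Rw0, w0Rw1, w0Rw2, w1Rw1, w2Rw2
Branch closes: b and ~b both at w2.
Every branch closes (one shown): unsatisfiable in T, hence also in S4, S5 (every S4/S5-frame is a T-frame).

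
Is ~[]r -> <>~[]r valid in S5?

Tableau for the negation ~(~[]r -> <>~[]r):
1. ~(~[]r -> <>~[]r), u
2. ~[]r, u
3. ~<>~[]r, u
4. []r, u
5. r, u
6. ~r, v
7. []r, v
8. r, v
Accessibility: uRu, uRv, vRu, vRv
Branch closes: r and ~r both at v.
All branches of the negation close; one closing branch shown above.

Yes, valid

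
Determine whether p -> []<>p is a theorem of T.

Tableau for the negation ~(p -> []<>p):
1. ~(p -> []<>p), 0
2. p, 0   [~->-rule on 1]
3. ~[]<>p, 0   [~->-rule on 1]
4. ~<>p, 1   [~[]-rule on 3: fresh world 1, 0R1]
5. ~p, 1   [~<>-rule on 4 via 1R1]
Accessibility: 0R0, 0R1, 1R1
The negation has an open branch (countermodel exists).

No, not valid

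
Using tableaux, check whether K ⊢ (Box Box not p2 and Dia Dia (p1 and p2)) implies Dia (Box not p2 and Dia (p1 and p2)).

Tableau for the negation not ((Box Box not p2 and Dia Dia (p1 and p2)) implies Dia (Box not p2 and Dia (p1 and p2))):
1. not ((Box Box not p2 and Dia Dia (p1 and p2)) implies Dia (Box not p2 and Dia (p1 and p2))), w0
2. Box Box not p2 and Dia Dia (p1 and p2), w0
3. not Dia (Box not p2 and Dia (p1 and p2)), w0
4. Box Box not p2, w0
5. Dia Dia (p1 and p2), w0
6. Dia (p1 and p2), w1
7. not (Box not p2 and Dia (p1 and p2)), w1
8. Box not p2, w1
9. not Dia (p1 and p2), w1
10. p1 and p2, w2
11. p1, w2
12. p2, w2
13. not p2, w2
Accessibility: w0Rw1, w1Rw2
Branch closes: p2 and not p2 both at w2.
All branches of the negation close; one closing branch shown above.

Yes, valid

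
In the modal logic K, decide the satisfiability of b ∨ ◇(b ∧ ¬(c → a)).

Satisfiable (open branch found)

1. b ∨ ◇(b ∧ ¬(c → a)), u
2. ◇(b ∧ ¬(c → a)), u
3. b ∧ ¬(c → a), v
4. b, v
5. ¬(c → a), v
6. c, v
7. ¬a, v
Accessibility: uRv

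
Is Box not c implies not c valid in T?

Yes, valid

Tableau for the negation not (Box not c implies not c):
1. not (Box not c implies not c), 0
2. Box not c, 0
3. c, 0
4. not c, 0
Accessibility: 0R0
Branch closes: c and not c both at 0.
All branches of the negation close; one closing branch shown above.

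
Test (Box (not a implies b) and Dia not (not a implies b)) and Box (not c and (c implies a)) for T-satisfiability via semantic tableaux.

Unsatisfiable (every branch closes)

1. (Box (not a implies b) and Dia not (not a implies b)) and Box (not c and (c implies a)), u
2. Box (not a implies b) and Dia not (not a implies b), u
3. Box (not c and (c implies a)), u
4. Box (not a implies b), u
5. Dia not (not a implies b), u
6. not c and (c implies a), u
7. not c, u
8. c implies a, u
9. not a implies b, u
10. a, u
11. b, u
12. not (not a implies b), v
13. not a, v
14. not b, v
15. not c and (c implies a), v
16. not c, v
17. c implies a, v
18. not a implies b, v
19. b, v
Accessibility: uRu, uRv, vRv
Branch closes: b and not b both at v.
(One branch shown.) All branches close.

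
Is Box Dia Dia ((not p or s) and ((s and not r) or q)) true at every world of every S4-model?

Tableau for the negation not Box Dia Dia ((not p or s) and ((s and not r) or q)):
1. not Box Dia Dia ((not p or s) and ((s and not r) or q)), 0
2. not Dia Dia ((not p or s) and ((s and not r) or q)), 1   [neg-Box-rule on 1: fresh world 1, 0R1]
3. not Dia ((not p or s) and ((s and not r) or q)), 1   [neg-Dia-rule on 2 via 1R1]
4. not ((not p or s) and ((s and not r) or q)), 1   [neg-Dia-rule on 3 via 1R1]
5. not ((s and not r) or q), 1   [neg-and-rule on 4 (branches; this branch)]
6. not (s and not r), 1   [neg-or-rule on 5]
7. not q, 1   [neg-or-rule on 5]
8. r, 1   [neg-and-rule on 6 (branches; this branch)]
Accessibility: 0R0, 0R1, 1R1
The negation has an open branch (countermodel exists).

Not valid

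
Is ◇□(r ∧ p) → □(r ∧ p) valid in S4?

Tableau for the negation ¬(◇□(r ∧ p) → □(r ∧ p)):
1. ¬(◇□(r ∧ p) → □(r ∧ p)), u
2. ◇□(r ∧ p), u
3. ¬□(r ∧ p), u
4. □(r ∧ p), v
5. r ∧ p, v
6. r, v
7. p, v
8. ¬(r ∧ p), w
9. ¬p, w
Accessibility: uRu, uRv, uRw, vRv, wRw
The negation has an open branch (countermodel exists).

Not valid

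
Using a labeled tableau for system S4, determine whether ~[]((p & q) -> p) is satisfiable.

No, unsatisfiable

1. ~[]((p & q) -> p), 0
2. ~((p & q) -> p), 1
3. p & q, 1
4. ~p, 1
5. p, 1
6. q, 1
Accessibility: 0R0, 0R1, 1R1
Branch closes: p and ~p both at 1.
Every branch closes; the branch above is one of them.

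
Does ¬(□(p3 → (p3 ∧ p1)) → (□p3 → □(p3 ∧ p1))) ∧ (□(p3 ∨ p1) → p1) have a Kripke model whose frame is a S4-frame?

Unsatisfiable (every branch closes)

1. ¬(□(p3 → (p3 ∧ p1)) → (□p3 → □(p3 ∧ p1))) ∧ (□(p3 ∨ p1) → p1), 0
2. ¬(□(p3 → (p3 ∧ p1)) → (□p3 → □(p3 ∧ p1))), 0
3. □(p3 ∨ p1) → p1, 0
4. □(p3 → (p3 ∧ p1)), 0
5. ¬(□p3 → □(p3 ∧ p1)), 0
6. □p3, 0
7. ¬□(p3 ∧ p1), 0
8. p3 → (p3 ∧ p1), 0
9. p3, 0
10. p1, 0
11. p3 ∧ p1, 0
12. ¬(p3 ∧ p1), 1
13. p3 → (p3 ∧ p1), 1
14. p3, 1
15. ¬p1, 1
16. p3 ∧ p1, 1
17. p1, 1
Accessibility: 0R0, 0R1, 1R1
Branch closes: p1 and ¬p1 both at 1.
All branches of the tableau close; one closing branch shown above.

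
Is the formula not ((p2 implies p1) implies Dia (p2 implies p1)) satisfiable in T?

1. not ((p2 implies p1) implies Dia (p2 implies p1)), 0
2. p2 implies p1, 0
3. not Dia (p2 implies p1), 0
4. not (p2 implies p1), 0
5. p2, 0
6. not p1, 0
7. p1, 0
Accessibility: 0R0
Branch closes: p1 and not p1 both at 0.
Every branch closes; the branch above is one of them.

No, unsatisfiable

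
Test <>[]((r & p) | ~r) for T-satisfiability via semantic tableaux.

Yes, satisfiable

1. <>[]((r & p) | ~r), w0
2. []((r & p) | ~r), w1
3. (r & p) | ~r, w1
4. ~r, w1
Accessibility: w0Rw0, w0Rw1, w1Rw1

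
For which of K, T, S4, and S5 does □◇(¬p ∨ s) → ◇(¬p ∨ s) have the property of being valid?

T-tableau for the negation ¬(□◇(¬p ∨ s) → ◇(¬p ∨ s)):
1. ¬(□◇(¬p ∨ s) → ◇(¬p ∨ s)), 0
2. □◇(¬p ∨ s), 0
3. ¬◇(¬p ∨ s), 0
4. ◇(¬p ∨ s), 0
5. ¬(¬p ∨ s), 0
6. p, 0
7. ¬s, 0
8. ¬p ∨ s, 1
9. ◇(¬p ∨ s), 1
10. ¬(¬p ∨ s), 1
11. p, 1
12. ¬s, 1
13. s, 1
Accessibility: 0R0, 0R1, 1R1
Branch closes: s and ¬s both at 1.
Every branch closes (one shown): valid in T, hence also in S4, S5 (every theorem of T is a theorem of S4 and S5).
K-tableau for the negation ¬(□◇(¬p ∨ s) → ◇(¬p ∨ s)):
1. ¬(□◇(¬p ∨ s) → ◇(¬p ∨ s)), 0
2. □◇(¬p ∨ s), 0
3. ¬◇(¬p ∨ s), 0
Complete open branch: countermodel on a K-frame, so not valid in K.

T, S4, S5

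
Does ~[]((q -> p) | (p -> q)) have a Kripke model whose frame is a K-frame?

1. ~[]((q -> p) | (p -> q)), w0
2. ~((q -> p) | (p -> q)), w1   [~[]-rule on 1: fresh world w1, w0Rw1]
3. ~(q -> p), w1   [~|-rule on 2]
4. ~(p -> q), w1   [~|-rule on 2]
5. q, w1   [~->-rule on 3]
6. ~p, w1   [~->-rule on 3]
7. p, w1   [~->-rule on 4]
8. ~q, w1   [~->-rule on 4]
Accessibility: w0Rw1
Branch closes: p and ~p both at w1.
Every branch closes; the branch above is one of them.

Unsatisfiable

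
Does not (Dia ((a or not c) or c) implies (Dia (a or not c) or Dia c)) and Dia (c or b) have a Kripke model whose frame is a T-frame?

Unsatisfiable

1. not (Dia ((a or not c) or c) implies (Dia (a or not c) or Dia c)) and Dia (c or b), w0
2. not (Dia ((a or not c) or c) implies (Dia (a or not c) or Dia c)), w0   [and-rule on 1]
3. Dia (c or b), w0   [and-rule on 1]
4. Dia ((a or not c) or c), w0   [neg-implies-rule on 2]
5. not (Dia (a or not c) or Dia c), w0   [neg-implies-rule on 2]
6. not Dia (a or not c), w0   [neg-or-rule on 5]
7. not Dia c, w0   [neg-or-rule on 5]
8. not (a or not c), w0   [neg-Dia-rule on 6 via w0Rw0]
9. not a, w0   [neg-or-rule on 8]
10. c, w0   [neg-or-rule on 8]
11. not c, w0   [neg-Dia-rule on 7 via w0Rw0]
Accessibility: w0Rw0
Branch closes: c and not c both at w0.
Every branch closes; the branch above is one of them.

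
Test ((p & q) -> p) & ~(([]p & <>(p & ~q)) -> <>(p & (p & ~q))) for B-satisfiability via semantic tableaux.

1. ((p & q) -> p) & ~(([]p & <>(p & ~q)) -> <>(p & (p & ~q))), u
2. (p & q) -> p, u   [&-rule on 1]
3. ~(([]p & <>(p & ~q)) -> <>(p & (p & ~q))), u   [&-rule on 1]
4. []p & <>(p & ~q), u   [~->-rule on 3]
5. ~<>(p & (p & ~q)), u   [~->-rule on 3]
6. []p, u   [&-rule on 4]
7. <>(p & ~q), u   [&-rule on 4]
8. ~(p & (p & ~q)), u   [~<>-rule on 5 via uRu]
9. p, u   [[]-rule on 6 via uRu]
10. ~(p & ~q), u   [~&-rule on 8 (branches; this branch)]
11. q, u   [~&-rule on 10 (branches; this branch)]
12. p & ~q, v   [<>-rule on 7: fresh world v, uRv]
13. p, v   [&-rule on 12]
14. ~q, v   [&-rule on 12]
15. ~(p & (p & ~q)), v   [~<>-rule on 5 via uRv]
16. ~(p & ~q), v   [~&-rule on 15 (branches; this branch)]
17. q, v   [~&-rule on 16 (branches; this branch)]
Accessibility: uRu, uRv, vRu, vRv
Branch closes: q and ~q both at v.
(One branch shown.) All branches close.

No, unsatisfiable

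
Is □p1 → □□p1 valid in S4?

Tableau for the negation ¬(□p1 → □□p1):
1. ¬(□p1 → □□p1), u
2. □p1, u
3. ¬□□p1, u
4. p1, u
5. ¬□p1, v
6. p1, v
7. ¬p1, w
8. p1, w
Accessibility: uRu, uRv, uRw, vRv, vRw, wRw
Branch closes: p1 and ¬p1 both at w.
All branches of the negation close; one closing branch shown above.

Valid in S4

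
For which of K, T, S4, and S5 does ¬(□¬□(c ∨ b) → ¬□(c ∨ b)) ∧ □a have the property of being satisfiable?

K-tableau for the formula:
1. ¬(□¬□(c ∨ b) → ¬□(c ∨ b)) ∧ □a, 0
2. ¬(□¬□(c ∨ b) → ¬□(c ∨ b)), 0
3. □a, 0
4. □¬□(c ∨ b), 0
5. □(c ∨ b), 0
Complete open branch: satisfiable in K.
T-tableau for the formula:
1. ¬(□¬□(c ∨ b) → ¬□(c ∨ b)) ∧ □a, 0
2. ¬(□¬□(c ∨ b) → ¬□(c ∨ b)), 0
3. □a, 0
4. □¬□(c ∨ b), 0
5. □(c ∨ b), 0
6. a, 0
7. ¬□(c ∨ b), 0
8. c ∨ b, 0
9. b, 0
10. ¬(c ∨ b), 1
11. ¬c, 1
12. ¬b, 1
13. a, 1
14. ¬□(c ∨ b), 1
15. c ∨ b, 1
16. b, 1
Accessibility: 0R0, 0R1, 1R1
Branch closes: b and ¬b both at 1.
Every branch closes (one shown): unsatisfiable in T, hence also in S4, S5 (every S4/S5-frame is a T-frame).

K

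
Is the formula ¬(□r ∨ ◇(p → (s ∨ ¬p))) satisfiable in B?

Satisfiable

1. ¬(□r ∨ ◇(p → (s ∨ ¬p))), w0
2. ¬□r, w0
3. ¬◇(p → (s ∨ ¬p)), w0
4. ¬(p → (s ∨ ¬p)), w0
5. p, w0
6. ¬(s ∨ ¬p), w0
7. ¬s, w0
8. ¬r, w1
9. ¬(p → (s ∨ ¬p)), w1
10. p, w1
11. ¬(s ∨ ¬p), w1
12. ¬s, w1
Accessibility: w0Rw0, w0Rw1, w1Rw0, w1Rw1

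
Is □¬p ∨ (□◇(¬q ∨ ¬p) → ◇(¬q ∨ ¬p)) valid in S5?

Tableau for the negation ¬(□¬p ∨ (□◇(¬q ∨ ¬p) → ◇(¬q ∨ ¬p))):
1. ¬(□¬p ∨ (□◇(¬q ∨ ¬p) → ◇(¬q ∨ ¬p))), 0
2. ¬□¬p, 0   [¬∨-rule on 1]
3. ¬(□◇(¬q ∨ ¬p) → ◇(¬q ∨ ¬p)), 0   [¬∨-rule on 1]
4. □◇(¬q ∨ ¬p), 0   [¬→-rule on 3]
5. ¬◇(¬q ∨ ¬p), 0   [¬→-rule on 3]
6. ◇(¬q ∨ ¬p), 0   [□-rule on 4 via 0R0]
7. ¬(¬q ∨ ¬p), 0   [¬◇-rule on 5 via 0R0]
8. q, 0   [¬∨-rule on 7]
9. p, 0   [¬∨-rule on 7]
10. p, 1   [¬□-rule on 2: fresh world 1, 0R1]
11. ◇(¬q ∨ ¬p), 1   [□-rule on 4 via 0R1]
12. ¬(¬q ∨ ¬p), 1   [¬◇-rule on 5 via 0R1]
13. q, 1   [¬∨-rule on 12]
14. ¬q ∨ ¬p, 2   [◇-rule on 6: fresh world 2, 0R2]
15. ◇(¬q ∨ ¬p), 2   [□-rule on 4 via 0R2]
16. ¬(¬q ∨ ¬p), 2   [¬◇-rule on 5 via 0R2]
17. q, 2   [¬∨-rule on 16]
18. p, 2   [¬∨-rule on 16]
19. ¬p, 2   [∨-rule on 14 (branches; this branch)]
Accessibility: 0R0, 0R1, 0R2, 1R0, 1R1, 1R2, 2R0, 2R1, 2R2
Branch closes: p and ¬p both at 2.
All branches of the negation close; one closing branch shown above.

Valid in S5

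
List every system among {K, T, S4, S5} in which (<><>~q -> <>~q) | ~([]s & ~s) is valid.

T, S4, S5

T-tableau for the negation ~((<><>~q -> <>~q) | ~([]s & ~s)):
1. ~((<><>~q -> <>~q) | ~([]s & ~s)), w0
2. ~(<><>~q -> <>~q), w0   [~|-rule on 1]
3. []s & ~s, w0   [~|-rule on 1]
4. <><>~q, w0   [~->-rule on 2]
5. ~<>~q, w0   [~->-rule on 2]
6. []s, w0   [&-rule on 3]
7. ~s, w0   [&-rule on 3]
8. q, w0   [~<>-rule on 5 via w0Rw0]
9. s, w0   [[]-rule on 6 via w0Rw0]
Accessibility: w0Rw0
Branch closes: s and ~s both at w0.
Every branch closes (one shown): valid in T, hence also in S4, S5 (every theorem of T is a theorem of S4 and S5).
K-tableau for the negation ~((<><>~q -> <>~q) | ~([]s & ~s)):
1. ~((<><>~q -> <>~q) | ~([]s & ~s)), w0
2. ~(<><>~q -> <>~q), w0   [~|-rule on 1]
3. []s & ~s, w0   [~|-rule on 1]
4. <><>~q, w0   [~->-rule on 2]
5. ~<>~q, w0   [~->-rule on 2]
6. []s, w0   [&-rule on 3]
7. ~s, w0   [&-rule on 3]
8. <>~q, w1   [<>-rule on 4: fresh world w1, w0Rw1]
9. q, w1   [~<>-rule on 5 via w0Rw1]
10. s, w1   [[]-rule on 6 via w0Rw1]
11. ~q, w2   [<>-rule on 8: fresh world w2, w1Rw2]
Accessibility: w0Rw1, w1Rw2
Complete open branch: countermodel on a K-frame, so not valid in K.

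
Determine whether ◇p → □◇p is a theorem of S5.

Tableau for the negation ¬(◇p → □◇p):
1. ¬(◇p → □◇p), 0
2. ◇p, 0   [¬→-rule on 1]
3. ¬□◇p, 0   [¬→-rule on 1]
4. p, 1   [◇-rule on 2: fresh world 1, 0R1]
5. ¬◇p, 2   [¬□-rule on 3: fresh world 2, 0R2]
6. ¬p, 0   [¬◇-rule on 5 via 2R0]
7. ¬p, 1   [¬◇-rule on 5 via 2R1]
Accessibility: 0R0, 0R1, 0R2, 1R0, 1R1, 1R2, 2R0, 2R1, 2R2
Branch closes: p and ¬p both at 1.
Every branch of the negation's tableau closes; the branch above is one of them.

Yes, valid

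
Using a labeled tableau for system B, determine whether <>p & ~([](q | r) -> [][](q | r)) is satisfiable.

1. <>p & ~([](q | r) -> [][](q | r)), 0
2. <>p, 0   [&-rule on 1]
3. ~([](q | r) -> [][](q | r)), 0   [&-rule on 1]
4. [](q | r), 0   [~->-rule on 3]
5. ~[][](q | r), 0   [~->-rule on 3]
6. q | r, 0   [[]-rule on 4 via 0R0]
7. r, 0   [|-rule on 6 (branches; this branch)]
8. p, 1   [<>-rule on 2: fresh world 1, 0R1]
9. q | r, 1   [[]-rule on 4 via 0R1]
10. r, 1   [|-rule on 9 (branches; this branch)]
11. ~[](q | r), 2   [~[]-rule on 5: fresh world 2, 0R2]
12. q | r, 2   [[]-rule on 4 via 0R2]
13. r, 2   [|-rule on 12 (branches; this branch)]
14. ~(q | r), 3   [~[]-rule on 11: fresh world 3, 2R3]
15. ~q, 3   [~|-rule on 14]
16. ~r, 3   [~|-rule on 14]
Accessibility: 0R0, 0R1, 0R2, 1R0, 1R1, 2R0, 2R2, 2R3, 3R2, 3R3

Yes, satisfiable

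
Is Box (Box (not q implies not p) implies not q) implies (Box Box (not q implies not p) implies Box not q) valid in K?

Tableau for the negation not (Box (Box (not q implies not p) implies not q) implies (Box Box (not q implies not p) implies Box not q)):
1. not (Box (Box (not q implies not p) implies not q) implies (Box Box (not q implies not p) implies Box not q)), u
2. Box (Box (not q implies not p) implies not q), u
3. not (Box Box (not q implies not p) implies Box not q), u
4. Box Box (not q implies not p), u
5. not Box not q, u
6. q, v
7. Box (not q implies not p) implies not q, v
8. Box (not q implies not p), v
9. not Box (not q implies not p), v
10. not (not q implies not p), w
11. not q, w
12. p, w
13. not q implies not p, w
14. not p, w
Accessibility: uRv, vRw
Branch closes: p and not p both at w.
All branches of the negation close; one closing branch shown above.

Valid in K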